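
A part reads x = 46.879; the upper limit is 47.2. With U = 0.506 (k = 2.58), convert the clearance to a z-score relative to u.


u = U / k = 0.506 / 2.58 = 0.19612403
margin = |USL - x| = |47.2 - 46.879| = 0.321
z = margin / u = 0.321 / 0.19612403
z = 1.6367

1.6367


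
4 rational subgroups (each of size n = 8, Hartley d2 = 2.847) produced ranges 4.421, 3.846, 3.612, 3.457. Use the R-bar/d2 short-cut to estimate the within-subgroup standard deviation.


R_bar = (4.421 + 3.846 + 3.612 + 3.457) / 4
R_bar = 15.336 / 4 = 3.834
sigma_hat = R_bar / d2 = 3.834 / 2.847 = 1.3467

1.3467


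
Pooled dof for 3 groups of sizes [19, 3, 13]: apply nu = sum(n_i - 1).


nu = sum_i (n_i - 1)
nu = ((19 - 1) + (3 - 1) + (13 - 1))
nu = 18 + 2 + 12
nu = 32

32


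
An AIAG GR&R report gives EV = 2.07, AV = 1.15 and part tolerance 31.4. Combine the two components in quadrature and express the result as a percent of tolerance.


GRR = sqrt(EV^2 + AV^2) = sqrt(2.07^2 + 1.15^2) = 2.3679949
%GRR = GRR / tol * 100 = 2.3679949 / 31.4 * 100
%GRR = 7.5414

7.5414


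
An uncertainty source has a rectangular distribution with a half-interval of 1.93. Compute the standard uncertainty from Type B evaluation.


u_B = half_width / sqrt(3)
u_B = 1.93 / 1.7320508
u_B = 1.1143

1.1143


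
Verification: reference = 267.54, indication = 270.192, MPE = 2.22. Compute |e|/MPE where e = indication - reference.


e = indication - reference = 270.192 - 267.54 = 2.6520
|e| = 2.6520
ratio = |e| / MPE = 2.6520 / 2.22
ratio = 1.1946

1.1946


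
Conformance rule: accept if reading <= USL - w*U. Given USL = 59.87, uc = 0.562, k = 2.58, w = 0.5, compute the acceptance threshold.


U = k * uc = 2.58 * 0.562 = 1.44996
guard band g = w * U = 0.5 * 1.44996 = 0.72498
AL = USL - g = 59.87 - 0.72498
AL = 59.1450

59.1450


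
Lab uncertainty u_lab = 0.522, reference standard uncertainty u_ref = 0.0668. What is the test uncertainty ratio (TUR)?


TUR = u_lab / u_ref
= 0.522 / 0.0668
= 7.8144

7.8144


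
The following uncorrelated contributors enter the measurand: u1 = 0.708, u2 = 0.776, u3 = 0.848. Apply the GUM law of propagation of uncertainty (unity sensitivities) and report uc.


uc = sqrt(0.708^2 + 0.776^2 + 0.848^2)
uc = sqrt(1.822544)
uc = 1.3500

1.3500


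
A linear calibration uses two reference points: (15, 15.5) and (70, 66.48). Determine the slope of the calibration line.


slope = (y2 - y1) / (x2 - x1)
= (66.48 - 15.5) / (70 - 15)
= 50.9800 / 55
= 0.9269

0.9269


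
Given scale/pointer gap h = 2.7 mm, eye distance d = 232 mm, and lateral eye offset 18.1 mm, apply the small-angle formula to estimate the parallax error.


error = h * offset / d
= 2.7 * 18.1 / 232
= 0.2106

0.2106


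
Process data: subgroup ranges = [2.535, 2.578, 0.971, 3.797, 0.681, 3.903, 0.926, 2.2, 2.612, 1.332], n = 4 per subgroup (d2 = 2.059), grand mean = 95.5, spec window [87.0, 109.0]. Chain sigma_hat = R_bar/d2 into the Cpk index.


R_bar = (2.535 + 2.578 + 0.971 + 3.797 + 0.681 + 3.903 + 0.926 + 2.2 + 2.612 + 1.332) / 10 = 2.1535
sigma = R_bar / d2 = 2.1535 / 2.059 = 1.0458961
Cp = (USL - LSL)/(6*sigma) = (109.0 - 87.0)/(6*1.0458961) = 3.5058
Cpu = (109.0 - 95.5)/(3*1.0458961) = 4.3025
Cpl = (95.5 - 87.0)/(3*1.0458961) = 2.7090
Cpk = min(Cpu, Cpl) = 2.7090

2.7090


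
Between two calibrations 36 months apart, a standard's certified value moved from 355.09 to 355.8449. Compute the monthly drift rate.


rate = (v2 - v1) / months
= (355.8449 - 355.09) / 36
= 0.7549 / 36
= 0.0210

0.0210


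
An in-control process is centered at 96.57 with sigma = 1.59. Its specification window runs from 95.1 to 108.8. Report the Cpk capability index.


Cpu = (USL - mean) / (3*sigma) = (108.8 - 96.57) / (3*1.59) = 2.5639
Cpl = (mean - LSL) / (3*sigma) = (96.57 - 95.1) / (3*1.59) = 0.3082
Cpk = min(Cpu, Cpl) = 0.3082

0.3082


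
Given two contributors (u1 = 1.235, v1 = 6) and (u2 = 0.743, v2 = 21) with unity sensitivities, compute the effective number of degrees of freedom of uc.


uc = sqrt(u1^2 + u2^2) = sqrt(1.235^2 + 0.743^2) = 1.4412751
v_eff = uc^4 / (u1^4/v1 + u2^4/v2)
= 1.4412751^4 / (1.235^4/6 + 0.743^4/21)
= 4.3150669 / 0.40223084
v_eff = 10.7278

10.7278


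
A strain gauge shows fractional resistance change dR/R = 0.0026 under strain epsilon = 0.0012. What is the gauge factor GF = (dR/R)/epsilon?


GF = (dR/R) / epsilon
= 0.0026 / 0.0012
= 2.1667

2.1667


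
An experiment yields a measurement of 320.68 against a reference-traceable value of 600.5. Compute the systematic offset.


Systematic error = measured - true
= 320.68 - 600.5
= -279.8200

-279.8200


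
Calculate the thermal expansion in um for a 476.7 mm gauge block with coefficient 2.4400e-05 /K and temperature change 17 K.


dL = L * alpha * dT
= 476.7 * 2.4400e-05 * 17
= 0.1977352 mm
dL_um = 0.1977352 * 1000 = 197.7352 um

197.7352


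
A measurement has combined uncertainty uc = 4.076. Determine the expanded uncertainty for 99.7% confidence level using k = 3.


U = k * uc
U = 3 * 4.076
U = 12.2280

12.2280


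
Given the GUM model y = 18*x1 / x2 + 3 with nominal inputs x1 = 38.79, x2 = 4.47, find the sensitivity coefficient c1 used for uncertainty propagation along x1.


y = 18*x1 / x2 + 3
dy/dx1 = 18/x2
Evaluate at x2 = 4.47: c1 = 18 / 4.47
c1 = 4.0268

4.0268


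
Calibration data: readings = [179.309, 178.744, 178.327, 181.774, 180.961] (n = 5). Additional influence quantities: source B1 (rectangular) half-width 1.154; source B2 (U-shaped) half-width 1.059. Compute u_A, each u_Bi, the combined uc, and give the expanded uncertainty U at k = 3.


mean = (179.309 + 178.744 + 178.327 + 181.774 + 180.961) / 5 = 179.823
s = sqrt(sum((x - mean)^2)/(n-1)) = 1.4805318
u_A = s / sqrt(n) = 1.4805318 / sqrt(5) = 0.66211395
u_B1 = 1.154 / sqrt(3) = 0.66626221
u_B2 = 1.059 / sqrt(2) = 0.74882608
uc = sqrt(0.66211395^2 + 0.66626221^2 + 0.74882608^2) = 1.2012663
U = k * uc = 3 * 1.2012663
U = 3.6038

3.6038


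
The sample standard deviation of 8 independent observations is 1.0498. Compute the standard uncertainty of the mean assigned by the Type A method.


u_A = s / sqrt(n)
u_A = 1.0498 / sqrt(8)
u_A = 1.0498 / 2.8284271
u_A = 0.3712

0.3712


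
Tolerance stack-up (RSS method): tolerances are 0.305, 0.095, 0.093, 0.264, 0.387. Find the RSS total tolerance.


RSS = sqrt(0.305^2 + 0.095^2 + 0.093^2 + 0.264^2 + 0.387^2)
= sqrt(0.330164)
= 0.5746

0.5746


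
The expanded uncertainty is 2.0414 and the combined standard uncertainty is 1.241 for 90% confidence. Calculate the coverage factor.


k = U / uc
k = 2.0414 / 1.241
k = 1.645

1.645


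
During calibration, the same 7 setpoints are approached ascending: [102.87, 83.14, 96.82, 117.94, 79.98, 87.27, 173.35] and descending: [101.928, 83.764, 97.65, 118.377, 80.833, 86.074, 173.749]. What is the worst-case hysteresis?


|102.87 - 101.928| = 0.9420
|83.14 - 83.764| = 0.6240
|96.82 - 97.65| = 0.8300
|117.94 - 118.377| = 0.4370
|79.98 - 80.833| = 0.8530
|87.27 - 86.074| = 1.1960
|173.35 - 173.749| = 0.3990
hysteresis = max(diffs) = 1.1960

1.1960


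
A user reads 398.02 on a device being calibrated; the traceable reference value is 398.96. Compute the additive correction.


Correction = standard - reading
= 398.96 - 398.02
= 0.9400

0.9400


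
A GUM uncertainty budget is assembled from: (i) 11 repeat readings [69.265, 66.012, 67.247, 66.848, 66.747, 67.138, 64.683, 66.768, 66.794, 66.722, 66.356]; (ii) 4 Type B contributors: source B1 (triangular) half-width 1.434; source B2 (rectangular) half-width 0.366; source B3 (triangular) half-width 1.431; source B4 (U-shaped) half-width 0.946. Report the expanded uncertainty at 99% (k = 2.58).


mean = (69.265 + 66.012 + 67.247 + 66.848 + 66.747 + 67.138 + 64.683 + 66.768 + 66.794 + 66.722 + 66.356) / 11 = 66.78
s = sqrt(sum((x - mean)^2)/(n-1)) = 1.0815685
u_A = s / sqrt(n) = 1.0815685 / sqrt(11) = 0.32610517
u_B1 = 1.434 / sqrt(6) = 0.58542805
u_B2 = 0.366 / sqrt(3) = 0.2113102
u_B3 = 1.431 / sqrt(6) = 0.5842033
u_B4 = 0.946 / sqrt(2) = 0.66892302
uc = sqrt(0.32610517^2 + 0.58542805^2 + 0.2113102^2 + 0.5842033^2 + 0.66892302^2) = 1.1324637
U = k * uc = 2.58 * 1.1324637
U = 2.9218

2.9218


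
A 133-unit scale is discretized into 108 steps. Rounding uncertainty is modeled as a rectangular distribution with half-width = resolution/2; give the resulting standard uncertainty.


resolution = range / divisions
resolution = 133 / 108 = 1.2314815
u_res = resolution / (2*sqrt(3))
u_res = 1.2314815 / 3.4641016
u_res = 0.3555

0.3555


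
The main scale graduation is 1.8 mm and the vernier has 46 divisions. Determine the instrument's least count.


LC = MSD / n_div
= 1.8 / 46
= 0.0391

0.0391


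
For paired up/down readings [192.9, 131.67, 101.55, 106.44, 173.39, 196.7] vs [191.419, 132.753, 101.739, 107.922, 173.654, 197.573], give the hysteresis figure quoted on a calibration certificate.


|192.9 - 191.419| = 1.4810
|131.67 - 132.753| = 1.0830
|101.55 - 101.739| = 0.1890
|106.44 - 107.922| = 1.4820
|173.39 - 173.654| = 0.2640
|196.7 - 197.573| = 0.8730
hysteresis = max(diffs) = 1.4820

1.4820


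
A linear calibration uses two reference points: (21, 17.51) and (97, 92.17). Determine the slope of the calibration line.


slope = (y2 - y1) / (x2 - x1)
= (92.17 - 17.51) / (97 - 21)
= 74.6600 / 76
= 0.9824

0.9824


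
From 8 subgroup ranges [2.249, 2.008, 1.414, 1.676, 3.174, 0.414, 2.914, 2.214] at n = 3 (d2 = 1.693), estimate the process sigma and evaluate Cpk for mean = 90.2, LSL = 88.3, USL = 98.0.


R_bar = (2.249 + 2.008 + 1.414 + 1.676 + 3.174 + 0.414 + 2.914 + 2.214) / 8 = 2.007875
sigma = R_bar / d2 = 2.007875 / 1.693 = 1.1859864
Cp = (USL - LSL)/(6*sigma) = (98.0 - 88.3)/(6*1.1859864) = 1.3631
Cpu = (98.0 - 90.2)/(3*1.1859864) = 2.1923
Cpl = (90.2 - 88.3)/(3*1.1859864) = 0.5340
Cpk = min(Cpu, Cpl) = 0.5340

0.5340


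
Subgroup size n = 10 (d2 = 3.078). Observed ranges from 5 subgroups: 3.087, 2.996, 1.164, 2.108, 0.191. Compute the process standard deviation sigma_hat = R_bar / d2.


R_bar = (3.087 + 2.996 + 1.164 + 2.108 + 0.191) / 5
R_bar = 9.546 / 5 = 1.9092
sigma_hat = R_bar / d2 = 1.9092 / 3.078 = 0.6203

0.6203


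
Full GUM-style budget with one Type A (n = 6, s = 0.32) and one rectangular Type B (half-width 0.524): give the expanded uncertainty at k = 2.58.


u_A = s / sqrt(n) = 0.32 / sqrt(6) = 0.13063945
u_B = half_width / sqrt(3) = 0.524 / sqrt(3) = 0.30253154
uc = sqrt(u_A^2 + u_B^2) = sqrt(0.13063945^2 + 0.30253154^2) = 0.329533
U = k * uc = 2.58 * 0.329533
U = 0.8502

0.8502


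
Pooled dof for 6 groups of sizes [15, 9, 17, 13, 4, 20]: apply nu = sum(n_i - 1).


nu = sum_i (n_i - 1)
nu = ((15 - 1) + (9 - 1) + (17 - 1) + (13 - 1) + (4 - 1) + (20 - 1))
nu = 14 + 8 + 16 + 12 + 3 + 19
nu = 72

72


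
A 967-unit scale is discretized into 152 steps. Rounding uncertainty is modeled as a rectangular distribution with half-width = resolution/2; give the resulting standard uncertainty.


resolution = range / divisions
resolution = 967 / 152 = 6.3618421
u_res = resolution / (2*sqrt(3))
u_res = 6.3618421 / 3.4641016
u_res = 1.8365

1.8365


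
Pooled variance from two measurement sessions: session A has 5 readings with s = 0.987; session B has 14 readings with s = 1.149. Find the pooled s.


s_p = sqrt(((n1-1)*s1^2 + (n2-1)*s2^2) / (n1+n2-2))
numerator = (5-1)*0.987^2 + (14-1)*1.149^2 = 3.896676 + 17.162613 = 21.059289
denominator = 5 + 14 - 2 = 17
s_p^2 = 21.059289 / 17 = 1.2387817
s_p = sqrt(1.2387817) = 1.1130

1.1130


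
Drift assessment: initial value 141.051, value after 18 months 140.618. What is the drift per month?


rate = (v2 - v1) / months
= (140.618 - 141.051) / 18
= -0.4330 / 18
= -0.0241

-0.0241


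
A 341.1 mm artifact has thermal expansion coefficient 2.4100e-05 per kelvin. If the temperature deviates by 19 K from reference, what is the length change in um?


dL = L * alpha * dT
= 341.1 * 2.4100e-05 * 19
= 0.1561897 mm
dL_um = 0.1561897 * 1000 = 156.1897 um

156.1897


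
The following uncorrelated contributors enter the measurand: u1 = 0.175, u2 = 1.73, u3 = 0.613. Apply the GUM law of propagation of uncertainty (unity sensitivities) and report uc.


uc = sqrt(0.175^2 + 1.73^2 + 0.613^2)
uc = sqrt(3.399294)
uc = 1.8437

1.8437


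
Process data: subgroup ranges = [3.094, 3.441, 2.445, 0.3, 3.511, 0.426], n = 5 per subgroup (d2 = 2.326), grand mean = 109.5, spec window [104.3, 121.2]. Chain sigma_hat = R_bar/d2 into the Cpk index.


R_bar = (3.094 + 3.441 + 2.445 + 0.3 + 3.511 + 0.426) / 6 = 2.2028333
sigma = R_bar / d2 = 2.2028333 / 2.326 = 0.94704785
Cp = (USL - LSL)/(6*sigma) = (121.2 - 104.3)/(6*0.94704785) = 2.9742
Cpu = (121.2 - 109.5)/(3*0.94704785) = 4.1181
Cpl = (109.5 - 104.3)/(3*0.94704785) = 1.8302
Cpk = min(Cpu, Cpl) = 1.8302

1.8302


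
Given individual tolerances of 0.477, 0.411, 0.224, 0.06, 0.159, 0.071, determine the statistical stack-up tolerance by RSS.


RSS = sqrt(0.477^2 + 0.411^2 + 0.224^2 + 0.06^2 + 0.159^2 + 0.071^2)
= sqrt(0.480548)
= 0.6932

0.6932


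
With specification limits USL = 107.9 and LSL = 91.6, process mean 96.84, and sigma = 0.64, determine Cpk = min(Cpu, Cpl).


Cpu = (USL - mean) / (3*sigma) = (107.9 - 96.84) / (3*0.64) = 5.7604
Cpl = (mean - LSL) / (3*sigma) = (96.84 - 91.6) / (3*0.64) = 2.7292
Cpk = min(Cpu, Cpl) = 2.7292

2.7292


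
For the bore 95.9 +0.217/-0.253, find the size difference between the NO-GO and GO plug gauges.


GO = nominal - lower_tol (smallest hole = maximum material condition)
GO = 95.9 - 0.253 = 95.647
NO-GO = nominal + upper_tol (largest hole = least material condition)
NO-GO = 95.9 + 0.217 = 96.117
spread = NO-GO - GO = 96.117 - 95.647 = 0.4700

0.4700


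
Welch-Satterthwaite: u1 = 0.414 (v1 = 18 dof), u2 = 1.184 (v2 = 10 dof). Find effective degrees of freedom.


uc = sqrt(u1^2 + u2^2) = sqrt(0.414^2 + 1.184^2) = 1.2542934
v_eff = uc^4 / (u1^4/v1 + u2^4/v2)
= 1.2542934^4 / (0.414^4/18 + 1.184^4/10)
= 2.4751216 / 0.19815206
v_eff = 12.4910

12.4910


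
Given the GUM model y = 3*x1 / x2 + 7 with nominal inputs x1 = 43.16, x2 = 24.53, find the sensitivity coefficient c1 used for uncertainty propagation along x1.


y = 3*x1 / x2 + 7
dy/dx1 = 3/x2
Evaluate at x2 = 24.53: c1 = 3 / 24.53
c1 = 0.1223

0.1223


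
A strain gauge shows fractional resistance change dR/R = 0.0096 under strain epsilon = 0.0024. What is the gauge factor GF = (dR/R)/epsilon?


GF = (dR/R) / epsilon
= 0.0096 / 0.0024
= 4.0000

4.0000


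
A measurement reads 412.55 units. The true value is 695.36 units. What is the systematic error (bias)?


Systematic error = measured - true
= 412.55 - 695.36
= -282.8100

-282.8100


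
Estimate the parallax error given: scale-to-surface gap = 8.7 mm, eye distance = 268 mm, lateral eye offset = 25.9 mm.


error = h * offset / d
= 8.7 * 25.9 / 268
= 0.8408

0.8408


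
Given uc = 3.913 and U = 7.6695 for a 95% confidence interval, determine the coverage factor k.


k = U / uc
k = 7.6695 / 3.913
k = 1.96

1.96


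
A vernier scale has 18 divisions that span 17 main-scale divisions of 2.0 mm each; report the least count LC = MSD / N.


LC = MSD / n_div
= 2.0 / 18
= 0.1111

0.1111


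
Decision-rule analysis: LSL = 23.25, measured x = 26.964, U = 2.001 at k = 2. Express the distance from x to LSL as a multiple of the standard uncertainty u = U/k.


u = U / k = 2.001 / 2 = 1.0005
margin = |LSL - x| = |23.25 - 26.964| = 3.714
z = margin / u = 3.714 / 1.0005
z = 3.7121

3.7121


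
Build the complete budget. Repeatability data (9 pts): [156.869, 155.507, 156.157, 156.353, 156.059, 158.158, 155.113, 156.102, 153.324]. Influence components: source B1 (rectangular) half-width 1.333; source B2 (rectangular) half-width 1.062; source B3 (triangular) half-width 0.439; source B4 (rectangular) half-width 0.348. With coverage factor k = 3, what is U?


mean = (156.869 + 155.507 + 156.157 + 156.353 + 156.059 + 158.158 + 155.113 + 156.102 + 153.324) / 9 = 155.9602222
s = sqrt(sum((x - mean)^2)/(n-1)) = 1.3110979
u_A = s / sqrt(n) = 1.3110979 / sqrt(9) = 0.43703263
u_B1 = 1.333 / sqrt(3) = 0.76960791
u_B2 = 1.062 / sqrt(3) = 0.61314599
u_B3 = 0.439 / sqrt(6) = 0.179221
u_B4 = 0.348 / sqrt(3) = 0.20091789
uc = sqrt(0.43703263^2 + 0.76960791^2 + 0.61314599^2 + 0.179221^2 + 0.20091789^2) = 1.1098333
U = k * uc = 3 * 1.1098333
U = 3.3295

3.3295


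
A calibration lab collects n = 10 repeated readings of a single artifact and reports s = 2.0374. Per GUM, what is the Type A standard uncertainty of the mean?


u_A = s / sqrt(n)
u_A = 2.0374 / sqrt(10)
u_A = 2.0374 / 3.1622777
u_A = 0.6443

0.6443


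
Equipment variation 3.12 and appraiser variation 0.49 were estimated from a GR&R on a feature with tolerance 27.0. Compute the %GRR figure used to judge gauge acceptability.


GRR = sqrt(EV^2 + AV^2) = sqrt(3.12^2 + 0.49^2) = 3.1582432
%GRR = GRR / tol * 100 = 3.1582432 / 27.0 * 100
%GRR = 11.6972

11.6972


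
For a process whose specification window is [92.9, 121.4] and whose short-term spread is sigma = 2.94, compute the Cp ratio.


Cp = (USL - LSL) / (6 * sigma)
= (121.4 - 92.9) / (6 * 2.94)
= 28.5000 / 17.6400
= 1.6156

1.6156


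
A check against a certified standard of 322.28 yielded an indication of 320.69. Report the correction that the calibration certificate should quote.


Correction = standard - reading
= 322.28 - 320.69
= 1.5900

1.5900


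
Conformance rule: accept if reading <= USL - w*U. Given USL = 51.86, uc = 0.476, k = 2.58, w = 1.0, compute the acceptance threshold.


U = k * uc = 2.58 * 0.476 = 1.22808
guard band g = w * U = 1.0 * 1.22808 = 1.22808
AL = USL - g = 51.86 - 1.22808
AL = 50.6319

50.6319


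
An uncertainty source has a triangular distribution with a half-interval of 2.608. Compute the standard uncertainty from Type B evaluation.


u_B = half_width / sqrt(6)
u_B = 2.608 / 2.4494897
u_B = 1.0647

1.0647


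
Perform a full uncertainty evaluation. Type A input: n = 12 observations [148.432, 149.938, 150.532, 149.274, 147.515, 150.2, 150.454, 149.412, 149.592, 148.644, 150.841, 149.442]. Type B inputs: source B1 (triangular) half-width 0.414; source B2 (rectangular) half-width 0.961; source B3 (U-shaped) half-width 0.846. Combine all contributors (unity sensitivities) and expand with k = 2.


mean = (148.432 + 149.938 + 150.532 + 149.274 + 147.515 + 150.2 + 150.454 + 149.412 + 149.592 + 148.644 + 150.841 + 149.442) / 12 = 149.523
s = sqrt(sum((x - mean)^2)/(n-1)) = 0.96921477
u_A = s / sqrt(n) = 0.96921477 / sqrt(12) = 0.2797882
u_B1 = 0.414 / sqrt(6) = 0.16901479
u_B2 = 0.961 / sqrt(3) = 0.55483361
u_B3 = 0.846 / sqrt(2) = 0.59821234
uc = sqrt(0.2797882^2 + 0.16901479^2 + 0.55483361^2 + 0.59821234^2) = 0.87894583
U = k * uc = 2 * 0.87894583
U = 1.7579

1.7579


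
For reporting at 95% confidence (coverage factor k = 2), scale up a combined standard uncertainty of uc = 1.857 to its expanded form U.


U = k * uc
U = 2 * 1.857
U = 3.7140

3.7140


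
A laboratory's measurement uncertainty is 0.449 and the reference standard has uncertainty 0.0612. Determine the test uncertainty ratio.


TUR = u_lab / u_ref
= 0.449 / 0.0612
= 7.3366

7.3366


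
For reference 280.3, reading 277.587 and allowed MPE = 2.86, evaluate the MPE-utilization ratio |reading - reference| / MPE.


e = indication - reference = 277.587 - 280.3 = -2.7130
|e| = 2.7130
ratio = |e| / MPE = 2.7130 / 2.86
ratio = 0.9486

0.9486


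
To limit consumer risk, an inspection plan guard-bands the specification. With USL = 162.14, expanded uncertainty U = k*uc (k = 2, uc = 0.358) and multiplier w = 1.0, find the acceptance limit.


U = k * uc = 2 * 0.358 = 0.716
guard band g = w * U = 1.0 * 0.716 = 0.716
AL = USL - g = 162.14 - 0.716
AL = 161.4240

161.4240


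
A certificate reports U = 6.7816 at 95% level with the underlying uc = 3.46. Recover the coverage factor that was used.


k = U / uc
k = 6.7816 / 3.46
k = 1.96

1.96


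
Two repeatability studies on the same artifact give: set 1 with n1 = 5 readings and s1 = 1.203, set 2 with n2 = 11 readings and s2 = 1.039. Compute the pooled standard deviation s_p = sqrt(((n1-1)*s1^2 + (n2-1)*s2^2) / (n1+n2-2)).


s_p = sqrt(((n1-1)*s1^2 + (n2-1)*s2^2) / (n1+n2-2))
numerator = (5-1)*1.203^2 + (11-1)*1.039^2 = 5.788836 + 10.79521 = 16.584046
denominator = 5 + 11 - 2 = 14
s_p^2 = 16.584046 / 14 = 1.1845747
s_p = sqrt(1.1845747) = 1.0884

1.0884


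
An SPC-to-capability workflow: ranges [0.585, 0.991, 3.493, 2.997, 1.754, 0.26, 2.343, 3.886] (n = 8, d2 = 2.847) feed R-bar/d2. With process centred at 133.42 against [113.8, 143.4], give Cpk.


R_bar = (0.585 + 0.991 + 3.493 + 2.997 + 1.754 + 0.26 + 2.343 + 3.886) / 8 = 2.038625
sigma = R_bar / d2 = 2.038625 / 2.847 = 0.71606077
Cp = (USL - LSL)/(6*sigma) = (143.4 - 113.8)/(6*0.71606077) = 6.8895
Cpu = (143.4 - 133.42)/(3*0.71606077) = 4.6458
Cpl = (133.42 - 113.8)/(3*0.71606077) = 9.1333
Cpk = min(Cpu, Cpl) = 4.6458

4.6458


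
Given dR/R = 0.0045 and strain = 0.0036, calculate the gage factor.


GF = (dR/R) / epsilon
= 0.0045 / 0.0036
= 1.2500

1.2500


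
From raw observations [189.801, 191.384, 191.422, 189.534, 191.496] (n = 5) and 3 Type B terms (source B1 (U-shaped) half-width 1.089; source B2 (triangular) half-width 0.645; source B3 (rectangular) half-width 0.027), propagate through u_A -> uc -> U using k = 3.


mean = (189.801 + 191.384 + 191.422 + 189.534 + 191.496) / 5 = 190.7274
s = sqrt(sum((x - mean)^2)/(n-1)) = 0.97297986
u_A = s / sqrt(n) = 0.97297986 / sqrt(5) = 0.43512982
u_B1 = 1.089 / sqrt(2) = 0.77003928
u_B2 = 0.645 / sqrt(6) = 0.26332015
u_B3 = 0.027 / sqrt(3) = 0.015588457
uc = sqrt(0.43512982^2 + 0.77003928^2 + 0.26332015^2 + 0.015588457^2) = 0.92297289
U = k * uc = 3 * 0.92297289
U = 2.7689

2.7689


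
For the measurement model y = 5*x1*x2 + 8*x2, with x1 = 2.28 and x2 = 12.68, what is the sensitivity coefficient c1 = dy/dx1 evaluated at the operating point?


y = 5*x1*x2 + 8*x2
dy/dx1 = 5*x2
Evaluate at x2 = 12.68: c1 = 5 * 12.68
c1 = 63.4000

63.4000


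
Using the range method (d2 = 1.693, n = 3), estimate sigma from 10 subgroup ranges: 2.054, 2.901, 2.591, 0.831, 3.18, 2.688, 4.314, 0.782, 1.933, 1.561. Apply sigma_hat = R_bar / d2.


R_bar = (2.054 + 2.901 + 2.591 + 0.831 + 3.18 + 2.688 + 4.314 + 0.782 + 1.933 + 1.561) / 10
R_bar = 22.835 / 10 = 2.2835
sigma_hat = R_bar / d2 = 2.2835 / 1.693 = 1.3488

1.3488


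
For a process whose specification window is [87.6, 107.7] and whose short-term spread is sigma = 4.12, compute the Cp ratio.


Cp = (USL - LSL) / (6 * sigma)
= (107.7 - 87.6) / (6 * 4.12)
= 20.1000 / 24.7200
= 0.8131

0.8131


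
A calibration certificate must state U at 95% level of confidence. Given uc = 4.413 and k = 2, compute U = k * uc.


U = k * uc
U = 2 * 4.413
U = 8.8260

8.8260


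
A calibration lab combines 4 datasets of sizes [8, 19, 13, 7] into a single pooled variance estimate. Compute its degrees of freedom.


nu = sum_i (n_i - 1)
nu = ((8 - 1) + (19 - 1) + (13 - 1) + (7 - 1))
nu = 7 + 18 + 12 + 6
nu = 43

43


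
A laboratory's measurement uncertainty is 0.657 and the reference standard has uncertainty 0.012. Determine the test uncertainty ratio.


TUR = u_lab / u_ref
= 0.657 / 0.012
= 54.7500

54.7500


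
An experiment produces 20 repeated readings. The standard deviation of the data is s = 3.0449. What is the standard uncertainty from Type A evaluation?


u_A = s / sqrt(n)
u_A = 3.0449 / sqrt(20)
u_A = 3.0449 / 4.472136
u_A = 0.6809

0.6809


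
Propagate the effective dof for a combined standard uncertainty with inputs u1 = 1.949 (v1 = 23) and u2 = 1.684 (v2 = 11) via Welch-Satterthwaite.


uc = sqrt(u1^2 + u2^2) = sqrt(1.949^2 + 1.684^2) = 2.575744
v_eff = uc^4 / (u1^4/v1 + u2^4/v2)
= 2.575744^4 / (1.949^4/23 + 1.684^4/11)
= 44.016022 / 1.358462
v_eff = 32.4014

32.4014


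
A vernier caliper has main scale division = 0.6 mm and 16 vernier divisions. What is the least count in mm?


LC = MSD / n_div
= 0.6 / 16
= 0.0375

0.0375


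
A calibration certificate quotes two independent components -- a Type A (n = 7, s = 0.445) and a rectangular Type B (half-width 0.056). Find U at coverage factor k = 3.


u_A = s / sqrt(n) = 0.445 / sqrt(7) = 0.16819419
u_B = half_width / sqrt(3) = 0.056 / sqrt(3) = 0.032331615
uc = sqrt(u_A^2 + u_B^2) = sqrt(0.16819419^2 + 0.032331615^2) = 0.17127352
U = k * uc = 3 * 0.17127352
U = 0.5138

0.5138


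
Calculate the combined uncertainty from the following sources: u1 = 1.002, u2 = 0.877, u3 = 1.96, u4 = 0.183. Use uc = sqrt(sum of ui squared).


uc = sqrt(1.002^2 + 0.877^2 + 1.96^2 + 0.183^2)
uc = sqrt(5.648222)
uc = 2.3766

2.3766


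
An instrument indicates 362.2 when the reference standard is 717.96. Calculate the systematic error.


Systematic error = measured - true
= 362.2 - 717.96
= -355.7600

-355.7600


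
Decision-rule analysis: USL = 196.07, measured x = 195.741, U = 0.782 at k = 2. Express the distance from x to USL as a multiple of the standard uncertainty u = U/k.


u = U / k = 0.782 / 2 = 0.391
margin = |USL - x| = |196.07 - 195.741| = 0.329
z = margin / u = 0.329 / 0.391
z = 0.8414

0.8414


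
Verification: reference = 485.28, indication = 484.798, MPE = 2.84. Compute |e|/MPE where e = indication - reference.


e = indication - reference = 484.798 - 485.28 = -0.4820
|e| = 0.4820
ratio = |e| / MPE = 0.4820 / 2.84
ratio = 0.1697

0.1697


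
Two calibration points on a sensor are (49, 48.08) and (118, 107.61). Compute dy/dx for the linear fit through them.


slope = (y2 - y1) / (x2 - x1)
= (107.61 - 48.08) / (118 - 49)
= 59.5300 / 69
= 0.8628

0.8628


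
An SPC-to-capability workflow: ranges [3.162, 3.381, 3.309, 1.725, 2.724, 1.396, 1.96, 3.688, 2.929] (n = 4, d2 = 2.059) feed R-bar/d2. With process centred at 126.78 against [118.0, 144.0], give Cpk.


R_bar = (3.162 + 3.381 + 3.309 + 1.725 + 2.724 + 1.396 + 1.96 + 3.688 + 2.929) / 9 = 2.6971111
sigma = R_bar / d2 = 2.6971111 / 2.059 = 1.3099131
Cp = (USL - LSL)/(6*sigma) = (144.0 - 118.0)/(6*1.3099131) = 3.3081
Cpu = (144.0 - 126.78)/(3*1.3099131) = 4.3820
Cpl = (126.78 - 118.0)/(3*1.3099131) = 2.2342
Cpk = min(Cpu, Cpl) = 2.2342

2.2342


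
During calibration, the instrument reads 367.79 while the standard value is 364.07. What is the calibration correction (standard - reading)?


Correction = standard - reading
= 364.07 - 367.79
= -3.7200

-3.7200


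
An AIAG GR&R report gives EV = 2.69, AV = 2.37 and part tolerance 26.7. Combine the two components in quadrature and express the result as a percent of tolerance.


GRR = sqrt(EV^2 + AV^2) = sqrt(2.69^2 + 2.37^2) = 3.5851081
%GRR = GRR / tol * 100 = 3.5851081 / 26.7 * 100
%GRR = 13.4274

13.4274


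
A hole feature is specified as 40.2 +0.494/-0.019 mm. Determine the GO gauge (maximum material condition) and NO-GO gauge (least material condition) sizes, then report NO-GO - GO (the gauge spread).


GO = nominal - lower_tol (smallest hole = maximum material condition)
GO = 40.2 - 0.019 = 40.181
NO-GO = nominal + upper_tol (largest hole = least material condition)
NO-GO = 40.2 + 0.494 = 40.694
spread = NO-GO - GO = 40.694 - 40.181 = 0.5130

0.5130


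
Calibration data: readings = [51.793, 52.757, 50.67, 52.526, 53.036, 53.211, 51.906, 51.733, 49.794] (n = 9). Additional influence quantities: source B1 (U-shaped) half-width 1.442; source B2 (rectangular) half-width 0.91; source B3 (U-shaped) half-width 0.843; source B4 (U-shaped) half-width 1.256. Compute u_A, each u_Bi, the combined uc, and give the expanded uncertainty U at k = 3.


mean = (51.793 + 52.757 + 50.67 + 52.526 + 53.036 + 53.211 + 51.906 + 51.733 + 49.794) / 9 = 51.93622222
s = sqrt(sum((x - mean)^2)/(n-1)) = 1.1242355
u_A = s / sqrt(n) = 1.1242355 / sqrt(9) = 0.37474517
u_B1 = 1.442 / sqrt(2) = 1.019648
u_B2 = 0.91 / sqrt(3) = 0.52538874
u_B3 = 0.843 / sqrt(2) = 0.59609102
u_B4 = 1.256 / sqrt(2) = 0.88812612
uc = sqrt(0.37474517^2 + 1.019648^2 + 0.52538874^2 + 0.59609102^2 + 0.88812612^2) = 1.6125265
U = k * uc = 3 * 1.6125265
U = 4.8376

4.8376


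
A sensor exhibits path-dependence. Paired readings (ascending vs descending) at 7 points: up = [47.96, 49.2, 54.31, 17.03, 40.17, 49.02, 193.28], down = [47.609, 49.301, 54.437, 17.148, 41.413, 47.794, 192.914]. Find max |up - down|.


|47.96 - 47.609| = 0.3510
|49.2 - 49.301| = 0.1010
|54.31 - 54.437| = 0.1270
|17.03 - 17.148| = 0.1180
|40.17 - 41.413| = 1.2430
|49.02 - 47.794| = 1.2260
|193.28 - 192.914| = 0.3660
hysteresis = max(diffs) = 1.2430

1.2430


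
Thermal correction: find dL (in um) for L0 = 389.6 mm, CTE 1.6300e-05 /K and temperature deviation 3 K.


dL = L * alpha * dT
= 389.6 * 1.6300e-05 * 3
= 0.0190514 mm
dL_um = 0.0190514 * 1000 = 19.0514 um

19.0514


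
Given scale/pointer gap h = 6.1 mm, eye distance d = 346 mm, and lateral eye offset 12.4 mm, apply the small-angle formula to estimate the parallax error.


error = h * offset / d
= 6.1 * 12.4 / 346
= 0.2186

0.2186


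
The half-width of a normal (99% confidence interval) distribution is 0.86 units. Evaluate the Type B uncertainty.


u_B = half_width / 2.576
u_B = 0.86 / 2.576
u_B = 0.3339

0.3339


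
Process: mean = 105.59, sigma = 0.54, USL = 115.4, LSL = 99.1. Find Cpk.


Cpu = (USL - mean) / (3*sigma) = (115.4 - 105.59) / (3*0.54) = 6.0556
Cpl = (mean - LSL) / (3*sigma) = (105.59 - 99.1) / (3*0.54) = 4.0062
Cpk = min(Cpu, Cpl) = 4.0062

4.0062


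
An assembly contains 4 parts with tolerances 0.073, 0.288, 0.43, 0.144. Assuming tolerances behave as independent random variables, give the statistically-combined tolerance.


RSS = sqrt(0.073^2 + 0.288^2 + 0.43^2 + 0.144^2)
= sqrt(0.293909)
= 0.5421

0.5421


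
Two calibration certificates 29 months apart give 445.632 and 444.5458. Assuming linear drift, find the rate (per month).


rate = (v2 - v1) / months
= (444.5458 - 445.632) / 29
= -1.0862 / 29
= -0.0375

-0.0375


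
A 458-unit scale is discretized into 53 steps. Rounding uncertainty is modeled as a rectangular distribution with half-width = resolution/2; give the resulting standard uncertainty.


resolution = range / divisions
resolution = 458 / 53 = 8.6415094
u_res = resolution / (2*sqrt(3))
u_res = 8.6415094 / 3.4641016
u_res = 2.4946

2.4946


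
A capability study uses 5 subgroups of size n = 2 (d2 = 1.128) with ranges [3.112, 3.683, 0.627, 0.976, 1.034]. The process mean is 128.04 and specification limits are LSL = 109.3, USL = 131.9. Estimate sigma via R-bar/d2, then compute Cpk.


R_bar = (3.112 + 3.683 + 0.627 + 0.976 + 1.034) / 5 = 1.8864
sigma = R_bar / d2 = 1.8864 / 1.128 = 1.6723404
Cp = (USL - LSL)/(6*sigma) = (131.9 - 109.3)/(6*1.6723404) = 2.2523
Cpu = (131.9 - 128.04)/(3*1.6723404) = 0.7694
Cpl = (128.04 - 109.3)/(3*1.6723404) = 3.7353
Cpk = min(Cpu, Cpl) = 0.7694

0.7694


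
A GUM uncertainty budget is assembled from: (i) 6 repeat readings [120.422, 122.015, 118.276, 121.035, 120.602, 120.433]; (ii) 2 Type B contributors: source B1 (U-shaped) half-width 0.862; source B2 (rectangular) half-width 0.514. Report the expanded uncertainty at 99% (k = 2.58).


mean = (120.422 + 122.015 + 118.276 + 121.035 + 120.602 + 120.433) / 6 = 120.4638333
s = sqrt(sum((x - mean)^2)/(n-1)) = 1.228068
u_A = s / sqrt(n) = 1.228068 / sqrt(6) = 0.50135666
u_B1 = 0.862 / sqrt(2) = 0.60952605
u_B2 = 0.514 / sqrt(3) = 0.29675804
uc = sqrt(0.50135666^2 + 0.60952605^2 + 0.29675804^2) = 0.84317604
U = k * uc = 2.58 * 0.84317604
U = 2.1754

2.1754


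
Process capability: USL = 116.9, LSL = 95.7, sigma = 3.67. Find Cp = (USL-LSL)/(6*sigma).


Cp = (USL - LSL) / (6 * sigma)
= (116.9 - 95.7) / (6 * 3.67)
= 21.2000 / 22.0200
= 0.9628

0.9628


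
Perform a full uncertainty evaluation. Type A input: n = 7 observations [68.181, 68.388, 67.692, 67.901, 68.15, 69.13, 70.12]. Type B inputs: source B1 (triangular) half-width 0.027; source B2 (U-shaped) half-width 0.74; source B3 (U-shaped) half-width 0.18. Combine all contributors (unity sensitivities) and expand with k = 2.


mean = (68.181 + 68.388 + 67.692 + 67.901 + 68.15 + 69.13 + 70.12) / 7 = 68.50885714
s = sqrt(sum((x - mean)^2)/(n-1)) = 0.84352641
u_A = s / sqrt(n) = 0.84352641 / sqrt(7) = 0.31882302
u_B1 = 0.027 / sqrt(6) = 0.011022704
u_B2 = 0.74 / sqrt(2) = 0.52325902
u_B3 = 0.18 / sqrt(2) = 0.12727922
uc = sqrt(0.31882302^2 + 0.011022704^2 + 0.52325902^2 + 0.12727922^2) = 0.62591503
U = k * uc = 2 * 0.62591503
U = 1.2518

1.2518


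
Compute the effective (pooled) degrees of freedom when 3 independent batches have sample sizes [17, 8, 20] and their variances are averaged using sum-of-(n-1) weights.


nu = sum_i (n_i - 1)
nu = ((17 - 1) + (8 - 1) + (20 - 1))
nu = 16 + 7 + 19
nu = 42

42


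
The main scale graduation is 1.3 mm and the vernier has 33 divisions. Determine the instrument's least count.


LC = MSD / n_div
= 1.3 / 33
= 0.0394

0.0394


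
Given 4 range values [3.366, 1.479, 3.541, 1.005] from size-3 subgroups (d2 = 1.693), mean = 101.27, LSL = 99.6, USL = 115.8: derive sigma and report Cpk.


R_bar = (3.366 + 1.479 + 3.541 + 1.005) / 4 = 2.34775
sigma = R_bar / d2 = 2.34775 / 1.693 = 1.3867395
Cp = (USL - LSL)/(6*sigma) = (115.8 - 99.6)/(6*1.3867395) = 1.9470
Cpu = (115.8 - 101.27)/(3*1.3867395) = 3.4926
Cpl = (101.27 - 99.6)/(3*1.3867395) = 0.4014
Cpk = min(Cpu, Cpl) = 0.4014

0.4014


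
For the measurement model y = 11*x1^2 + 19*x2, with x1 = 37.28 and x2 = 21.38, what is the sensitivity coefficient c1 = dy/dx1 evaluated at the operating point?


y = 11*x1^2 + 19*x2
dy/dx1 = 2*11*x1
Evaluate at x1 = 37.28: c1 = 22 * 37.28
c1 = 820.1600

820.1600


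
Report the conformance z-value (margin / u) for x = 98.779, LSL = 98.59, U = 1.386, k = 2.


u = U / k = 1.386 / 2 = 0.693
margin = |LSL - x| = |98.59 - 98.779| = 0.189
z = margin / u = 0.189 / 0.693
z = 0.2727

0.2727


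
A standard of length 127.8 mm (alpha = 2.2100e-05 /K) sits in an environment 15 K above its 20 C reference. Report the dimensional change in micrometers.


dL = L * alpha * dT
= 127.8 * 2.2100e-05 * 15
= 0.0423657 mm
dL_um = 0.0423657 * 1000 = 42.3657 um

42.3657


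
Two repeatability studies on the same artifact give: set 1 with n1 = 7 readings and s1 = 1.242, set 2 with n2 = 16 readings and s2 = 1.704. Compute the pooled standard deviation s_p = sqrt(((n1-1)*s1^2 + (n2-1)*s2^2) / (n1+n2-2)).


s_p = sqrt(((n1-1)*s1^2 + (n2-1)*s2^2) / (n1+n2-2))
numerator = (7-1)*1.242^2 + (16-1)*1.704^2 = 9.255384 + 43.55424 = 52.809624
denominator = 7 + 16 - 2 = 21
s_p^2 = 52.809624 / 21 = 2.514744
s_p = sqrt(2.514744) = 1.5858

1.5858


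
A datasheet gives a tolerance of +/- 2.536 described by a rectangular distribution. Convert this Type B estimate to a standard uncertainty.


u_B = half_width / sqrt(3)
u_B = 2.536 / 1.7320508
u_B = 1.4642

1.4642


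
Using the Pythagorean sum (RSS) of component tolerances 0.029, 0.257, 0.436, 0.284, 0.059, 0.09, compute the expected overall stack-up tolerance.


RSS = sqrt(0.029^2 + 0.257^2 + 0.436^2 + 0.284^2 + 0.059^2 + 0.09^2)
= sqrt(0.349223)
= 0.5910

0.5910


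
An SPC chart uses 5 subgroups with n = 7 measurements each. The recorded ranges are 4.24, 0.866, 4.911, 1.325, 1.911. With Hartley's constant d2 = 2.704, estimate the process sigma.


R_bar = (4.24 + 0.866 + 4.911 + 1.325 + 1.911) / 5
R_bar = 13.253 / 5 = 2.6506
sigma_hat = R_bar / d2 = 2.6506 / 2.704 = 0.9803

0.9803


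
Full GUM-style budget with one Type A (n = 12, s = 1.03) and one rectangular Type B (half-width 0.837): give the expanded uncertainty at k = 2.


u_A = s / sqrt(n) = 1.03 / sqrt(12) = 0.29733539
u_B = half_width / sqrt(3) = 0.837 / sqrt(3) = 0.48324218
uc = sqrt(u_A^2 + u_B^2) = sqrt(0.29733539^2 + 0.48324218^2) = 0.56738994
U = k * uc = 2 * 0.56738994
U = 1.1348

1.1348


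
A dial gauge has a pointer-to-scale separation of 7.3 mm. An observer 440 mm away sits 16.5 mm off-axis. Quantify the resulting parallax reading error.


error = h * offset / d
= 7.3 * 16.5 / 440
= 0.2737

0.2737


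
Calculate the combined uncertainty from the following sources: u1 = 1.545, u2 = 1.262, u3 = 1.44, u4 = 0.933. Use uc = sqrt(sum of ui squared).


uc = sqrt(1.545^2 + 1.262^2 + 1.44^2 + 0.933^2)
uc = sqrt(6.923758)
uc = 2.6313

2.6313


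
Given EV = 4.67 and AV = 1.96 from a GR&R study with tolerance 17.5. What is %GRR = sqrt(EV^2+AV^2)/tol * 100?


GRR = sqrt(EV^2 + AV^2) = sqrt(4.67^2 + 1.96^2) = 5.0646323
%GRR = GRR / tol * 100 = 5.0646323 / 17.5 * 100
%GRR = 28.9408

28.9408


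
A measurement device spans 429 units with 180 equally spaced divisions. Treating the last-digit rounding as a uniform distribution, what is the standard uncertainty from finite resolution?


resolution = range / divisions
resolution = 429 / 180 = 2.3833333
u_res = resolution / (2*sqrt(3))
u_res = 2.3833333 / 3.4641016
u_res = 0.6880

0.6880


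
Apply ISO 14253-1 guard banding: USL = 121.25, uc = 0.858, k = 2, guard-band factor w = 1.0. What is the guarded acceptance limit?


U = k * uc = 2 * 0.858 = 1.716
guard band g = w * U = 1.0 * 1.716 = 1.716
AL = USL - g = 121.25 - 1.716
AL = 119.5340

119.5340


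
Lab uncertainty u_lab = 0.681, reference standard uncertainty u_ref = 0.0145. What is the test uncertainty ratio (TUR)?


TUR = u_lab / u_ref
= 0.681 / 0.0145
= 46.9655

46.9655


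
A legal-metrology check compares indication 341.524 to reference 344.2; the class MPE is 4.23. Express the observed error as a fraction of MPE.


e = indication - reference = 341.524 - 344.2 = -2.6760
|e| = 2.6760
ratio = |e| / MPE = 2.6760 / 4.23
ratio = 0.6326

0.6326


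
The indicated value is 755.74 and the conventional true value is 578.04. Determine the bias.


Systematic error = measured - true
= 755.74 - 578.04
= 177.7000

177.7000


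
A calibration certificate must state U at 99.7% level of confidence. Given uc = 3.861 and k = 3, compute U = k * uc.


U = k * uc
U = 3 * 3.861
U = 11.5830

11.5830


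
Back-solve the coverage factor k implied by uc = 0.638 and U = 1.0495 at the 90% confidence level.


k = U / uc
k = 1.0495 / 0.638
k = 1.645

1.645


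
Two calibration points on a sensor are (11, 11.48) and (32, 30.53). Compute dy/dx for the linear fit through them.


slope = (y2 - y1) / (x2 - x1)
= (30.53 - 11.48) / (32 - 11)
= 19.0500 / 21
= 0.9071

0.9071


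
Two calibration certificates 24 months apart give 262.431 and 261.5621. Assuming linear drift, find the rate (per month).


rate = (v2 - v1) / months
= (261.5621 - 262.431) / 24
= -0.8689 / 24
= -0.0362

-0.0362


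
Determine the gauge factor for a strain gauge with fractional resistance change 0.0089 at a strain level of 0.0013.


GF = (dR/R) / epsilon
= 0.0089 / 0.0013
= 6.8462

6.8462


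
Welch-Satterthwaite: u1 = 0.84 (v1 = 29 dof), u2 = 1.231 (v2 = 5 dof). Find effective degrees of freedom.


uc = sqrt(u1^2 + u2^2) = sqrt(0.84^2 + 1.231^2) = 1.4902889
v_eff = uc^4 / (u1^4/v1 + u2^4/v2)
= 1.4902889^4 / (0.84^4/29 + 1.231^4/5)
= 4.9326678 / 0.47643177
v_eff = 10.3534

10.3534


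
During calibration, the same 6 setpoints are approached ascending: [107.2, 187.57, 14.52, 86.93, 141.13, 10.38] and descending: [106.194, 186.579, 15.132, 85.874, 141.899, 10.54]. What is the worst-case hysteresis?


|107.2 - 106.194| = 1.0060
|187.57 - 186.579| = 0.9910
|14.52 - 15.132| = 0.6120
|86.93 - 85.874| = 1.0560
|141.13 - 141.899| = 0.7690
|10.38 - 10.54| = 0.1600
hysteresis = max(diffs) = 1.0560

1.0560


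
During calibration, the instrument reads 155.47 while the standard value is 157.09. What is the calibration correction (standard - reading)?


Correction = standard - reading
= 157.09 - 155.47
= 1.6200

1.6200


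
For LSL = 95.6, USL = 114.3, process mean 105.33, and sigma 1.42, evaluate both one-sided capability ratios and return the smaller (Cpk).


Cpu = (USL - mean) / (3*sigma) = (114.3 - 105.33) / (3*1.42) = 2.1056
Cpl = (mean - LSL) / (3*sigma) = (105.33 - 95.6) / (3*1.42) = 2.2840
Cpk = min(Cpu, Cpl) = 2.1056

2.1056
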